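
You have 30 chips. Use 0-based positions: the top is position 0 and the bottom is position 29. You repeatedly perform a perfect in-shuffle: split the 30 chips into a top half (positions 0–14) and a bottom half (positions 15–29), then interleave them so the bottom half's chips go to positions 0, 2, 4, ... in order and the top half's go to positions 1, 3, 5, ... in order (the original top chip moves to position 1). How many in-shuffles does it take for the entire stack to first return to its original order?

The in-shuffle permutes the 30 positions with cycle lengths [5, 5, 5, 5, 5, 5].
Every chip is home exactly when every cycle has completed a whole number of laps, i.e. after lcm(5) = 5 in-shuffles.

5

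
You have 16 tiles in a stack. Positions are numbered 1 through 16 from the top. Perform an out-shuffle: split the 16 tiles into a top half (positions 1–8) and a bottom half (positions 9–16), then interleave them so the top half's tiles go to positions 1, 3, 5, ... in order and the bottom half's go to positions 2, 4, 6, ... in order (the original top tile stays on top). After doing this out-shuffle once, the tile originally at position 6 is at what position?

Track the tile's position through each out-shuffle:
6 → 11

11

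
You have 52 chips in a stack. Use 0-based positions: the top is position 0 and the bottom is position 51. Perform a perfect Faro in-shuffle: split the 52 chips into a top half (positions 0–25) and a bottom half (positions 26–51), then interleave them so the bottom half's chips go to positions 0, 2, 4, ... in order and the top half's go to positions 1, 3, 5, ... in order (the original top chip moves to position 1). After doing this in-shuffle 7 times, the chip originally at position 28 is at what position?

Track the chip's position through each in-shuffle:
28 → 4 → 9 → 19 → 39 → 26 → 0 → 1

1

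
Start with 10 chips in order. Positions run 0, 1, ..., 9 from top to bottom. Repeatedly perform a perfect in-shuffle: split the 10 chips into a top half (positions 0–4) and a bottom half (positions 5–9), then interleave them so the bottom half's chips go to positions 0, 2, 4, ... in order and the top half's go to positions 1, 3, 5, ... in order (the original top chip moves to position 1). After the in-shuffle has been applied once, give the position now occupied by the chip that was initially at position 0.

Track the chip's position through each in-shuffle:
0 → 1

1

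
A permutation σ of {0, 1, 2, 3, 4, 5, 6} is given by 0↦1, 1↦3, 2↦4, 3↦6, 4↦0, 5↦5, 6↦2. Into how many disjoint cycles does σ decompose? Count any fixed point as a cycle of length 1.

Cycle decomposition: (0 1 3 6 2 4) (5).
2 cycles.

2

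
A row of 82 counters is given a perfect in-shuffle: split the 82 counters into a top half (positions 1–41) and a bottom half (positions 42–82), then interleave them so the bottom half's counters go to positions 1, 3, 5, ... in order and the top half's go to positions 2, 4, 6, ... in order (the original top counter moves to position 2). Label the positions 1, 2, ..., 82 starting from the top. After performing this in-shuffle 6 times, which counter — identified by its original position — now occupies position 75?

31

Work backwards from position 75, undoing one in-shuffle at a time:
75 ← 79 ← 81 ← 82 ← 41 ← 62 ← 31
So the counter now at position 75 started at position 31.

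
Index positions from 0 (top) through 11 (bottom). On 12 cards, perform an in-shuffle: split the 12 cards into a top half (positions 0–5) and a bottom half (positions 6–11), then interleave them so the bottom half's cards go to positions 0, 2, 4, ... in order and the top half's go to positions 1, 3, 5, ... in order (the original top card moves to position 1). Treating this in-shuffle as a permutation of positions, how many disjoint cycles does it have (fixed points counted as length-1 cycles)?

Trace each unvisited position around until it returns:
(0 1 3 7 2 5 ... len 12)
1 cycle in total.

1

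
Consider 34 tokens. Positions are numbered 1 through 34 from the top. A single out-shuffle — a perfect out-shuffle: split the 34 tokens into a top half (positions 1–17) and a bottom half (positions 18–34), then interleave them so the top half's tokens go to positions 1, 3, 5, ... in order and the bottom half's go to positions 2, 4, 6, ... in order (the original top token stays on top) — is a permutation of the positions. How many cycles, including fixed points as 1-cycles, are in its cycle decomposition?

Trace each unvisited position around until it returns:
(1) (2 3 5 9 17 33 32 30 26 18) (4 7 13 25 16 31 28 22 10 19) (6 11 21 8 15 29 24 14 27 20) (12 23) (34)
6 cycles in total.

6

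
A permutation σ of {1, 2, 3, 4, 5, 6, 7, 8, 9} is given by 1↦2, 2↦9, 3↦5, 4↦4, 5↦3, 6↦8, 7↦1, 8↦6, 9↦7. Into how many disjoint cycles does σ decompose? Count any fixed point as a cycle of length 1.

4

Cycle decomposition: (1 2 9 7) (3 5) (4) (6 8).
4 cycles.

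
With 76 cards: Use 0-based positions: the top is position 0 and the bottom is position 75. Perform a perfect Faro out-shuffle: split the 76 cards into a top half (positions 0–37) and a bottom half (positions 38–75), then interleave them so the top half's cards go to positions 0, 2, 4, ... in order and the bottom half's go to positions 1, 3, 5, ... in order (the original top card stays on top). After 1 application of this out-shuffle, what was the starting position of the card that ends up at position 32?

16

Work backwards from position 32, undoing one out-shuffle at a time:
32 ← 16
So the card now at position 32 started at position 16.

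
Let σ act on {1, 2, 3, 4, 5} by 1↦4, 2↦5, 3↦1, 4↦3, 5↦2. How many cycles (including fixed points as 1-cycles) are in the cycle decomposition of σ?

Cycle decomposition: (1 4 3) (2 5).
2 cycles.

2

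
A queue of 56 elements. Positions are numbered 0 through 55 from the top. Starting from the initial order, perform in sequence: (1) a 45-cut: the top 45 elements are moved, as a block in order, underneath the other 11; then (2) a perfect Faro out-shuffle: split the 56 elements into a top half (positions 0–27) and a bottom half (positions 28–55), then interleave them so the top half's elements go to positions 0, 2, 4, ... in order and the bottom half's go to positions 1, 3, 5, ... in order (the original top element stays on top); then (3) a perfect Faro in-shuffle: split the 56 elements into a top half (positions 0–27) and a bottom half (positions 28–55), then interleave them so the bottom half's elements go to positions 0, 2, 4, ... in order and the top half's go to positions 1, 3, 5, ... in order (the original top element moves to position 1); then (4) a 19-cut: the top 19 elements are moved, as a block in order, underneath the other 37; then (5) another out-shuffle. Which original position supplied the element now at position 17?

30

Undo the operations in reverse order, starting from position 17:
  undo op 5 (out-shuffle, from bottom half): 17 ← 36
  undo op 4 (cut 19): 36 ← 55
  undo op 3 (in-shuffle, from top half): 55 ← 27
  undo op 2 (out-shuffle, from bottom half): 27 ← 41
  undo op 1 (cut 45): 41 ← 30
So the element at position 17 came from original position 30.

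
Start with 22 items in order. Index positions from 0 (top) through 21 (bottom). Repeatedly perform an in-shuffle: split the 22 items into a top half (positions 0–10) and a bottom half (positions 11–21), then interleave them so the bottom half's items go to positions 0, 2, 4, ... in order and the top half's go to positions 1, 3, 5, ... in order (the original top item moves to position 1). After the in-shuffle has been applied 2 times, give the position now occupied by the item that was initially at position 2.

Track the item's position through each in-shuffle:
2 → 5 → 11

11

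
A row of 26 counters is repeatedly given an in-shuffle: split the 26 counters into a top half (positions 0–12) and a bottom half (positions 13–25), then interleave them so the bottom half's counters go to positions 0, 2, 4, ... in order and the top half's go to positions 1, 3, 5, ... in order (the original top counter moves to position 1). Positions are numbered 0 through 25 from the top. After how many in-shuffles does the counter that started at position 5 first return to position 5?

Follow position 5 under repeated in-shuffles:
5 → 11 → 23 → 20 → 14 → 2 → 5
It first returns after 6 in-shuffles.

6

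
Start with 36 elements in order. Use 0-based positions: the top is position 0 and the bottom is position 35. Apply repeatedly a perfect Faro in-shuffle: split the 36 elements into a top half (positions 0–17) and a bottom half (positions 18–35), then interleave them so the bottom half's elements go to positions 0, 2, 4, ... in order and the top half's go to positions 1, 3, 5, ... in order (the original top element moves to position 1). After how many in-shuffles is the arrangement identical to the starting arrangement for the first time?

36

The in-shuffle permutes the 36 positions with cycle lengths [36].
Every element is home exactly when every cycle has completed a whole number of laps, i.e. after lcm(36) = 36 in-shuffles.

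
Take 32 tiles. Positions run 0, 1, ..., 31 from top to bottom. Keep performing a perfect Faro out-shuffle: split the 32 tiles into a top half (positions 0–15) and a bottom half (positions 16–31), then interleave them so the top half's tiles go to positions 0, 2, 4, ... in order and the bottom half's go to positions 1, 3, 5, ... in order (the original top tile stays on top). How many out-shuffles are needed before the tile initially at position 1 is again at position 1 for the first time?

5

Follow position 1 under repeated out-shuffles:
1 → 2 → 4 → 8 → 16 → 1
It first returns after 5 out-shuffles.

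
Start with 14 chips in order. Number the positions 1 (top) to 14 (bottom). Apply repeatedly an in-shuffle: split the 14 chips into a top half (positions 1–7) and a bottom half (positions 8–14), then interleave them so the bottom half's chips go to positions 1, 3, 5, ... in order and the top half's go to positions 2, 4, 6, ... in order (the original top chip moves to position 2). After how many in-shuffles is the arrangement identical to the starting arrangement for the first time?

The in-shuffle permutes the 14 positions with cycle lengths [2, 4, 4, 4].
Every chip is home exactly when every cycle has completed a whole number of laps, i.e. after lcm(2, 4) = 4 in-shuffles.

4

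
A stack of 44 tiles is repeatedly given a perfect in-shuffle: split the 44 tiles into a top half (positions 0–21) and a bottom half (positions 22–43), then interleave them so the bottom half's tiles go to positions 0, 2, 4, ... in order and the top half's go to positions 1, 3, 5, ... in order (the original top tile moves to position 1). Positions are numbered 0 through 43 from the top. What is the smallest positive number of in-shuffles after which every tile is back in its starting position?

The in-shuffle permutes the 44 positions with cycle lengths [2, 4, 4, 4, 6, 12, 12].
Every tile is home exactly when every cycle has completed a whole number of laps, i.e. after lcm(2, 4, 6, 12) = 12 in-shuffles.

12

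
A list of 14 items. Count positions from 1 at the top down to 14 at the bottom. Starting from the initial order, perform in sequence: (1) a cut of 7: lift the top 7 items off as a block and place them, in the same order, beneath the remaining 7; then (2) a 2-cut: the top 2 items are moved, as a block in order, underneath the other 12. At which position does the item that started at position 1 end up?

6

Track the item from position 1 forward through each operation:
  after op 1 (cut 7): 1 → 8
  after op 2 (cut 2): 8 → 6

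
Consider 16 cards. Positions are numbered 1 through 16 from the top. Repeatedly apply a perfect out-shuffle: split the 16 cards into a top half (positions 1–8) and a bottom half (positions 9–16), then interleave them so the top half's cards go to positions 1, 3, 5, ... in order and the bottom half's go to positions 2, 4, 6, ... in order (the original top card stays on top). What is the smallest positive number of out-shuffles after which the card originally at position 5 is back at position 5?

4

Follow position 5 under repeated out-shuffles:
5 → 9 → 2 → 3 → 5
It first returns after 4 out-shuffles.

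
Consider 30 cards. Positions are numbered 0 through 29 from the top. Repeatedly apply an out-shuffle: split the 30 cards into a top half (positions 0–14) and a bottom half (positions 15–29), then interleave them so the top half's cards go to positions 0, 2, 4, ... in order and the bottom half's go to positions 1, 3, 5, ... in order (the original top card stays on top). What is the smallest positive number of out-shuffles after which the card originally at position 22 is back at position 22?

28

Follow position 22 under repeated out-shuffles:
22 → 15 → 1 → 2 → 4 → 8 → 16 → 3 → ... → 22 (length 28)
It first returns after 28 out-shuffles.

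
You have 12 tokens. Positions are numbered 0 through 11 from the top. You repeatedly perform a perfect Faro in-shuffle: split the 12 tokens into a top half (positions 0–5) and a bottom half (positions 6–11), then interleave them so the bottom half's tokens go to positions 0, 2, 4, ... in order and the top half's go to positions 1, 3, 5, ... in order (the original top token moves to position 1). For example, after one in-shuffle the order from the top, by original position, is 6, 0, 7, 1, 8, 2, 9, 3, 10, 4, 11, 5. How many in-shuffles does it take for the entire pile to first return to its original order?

12

The in-shuffle permutes the 12 positions with cycle lengths [12].
Every token is home exactly when every cycle has completed a whole number of laps, i.e. after lcm(12) = 12 in-shuffles.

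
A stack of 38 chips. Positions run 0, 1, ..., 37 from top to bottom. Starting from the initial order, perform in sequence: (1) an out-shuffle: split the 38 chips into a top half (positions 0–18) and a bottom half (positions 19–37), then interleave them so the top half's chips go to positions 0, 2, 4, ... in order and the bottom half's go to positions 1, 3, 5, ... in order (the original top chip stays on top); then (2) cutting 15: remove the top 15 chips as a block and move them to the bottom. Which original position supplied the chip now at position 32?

23

Undo the operations in reverse order, starting from position 32:
  undo op 2 (cut 15): 32 ← 9
  undo op 1 (out-shuffle, from bottom half): 9 ← 23
So the chip at position 32 came from original position 23.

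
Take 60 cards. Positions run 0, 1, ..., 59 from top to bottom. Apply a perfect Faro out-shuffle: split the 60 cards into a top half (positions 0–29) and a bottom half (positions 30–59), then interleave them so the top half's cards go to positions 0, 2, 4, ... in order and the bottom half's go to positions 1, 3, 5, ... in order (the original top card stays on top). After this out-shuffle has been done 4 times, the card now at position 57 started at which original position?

22

Work backwards from position 57, undoing one out-shuffle at a time:
57 ← 58 ← 29 ← 44 ← 22
So the card now at position 57 started at position 22.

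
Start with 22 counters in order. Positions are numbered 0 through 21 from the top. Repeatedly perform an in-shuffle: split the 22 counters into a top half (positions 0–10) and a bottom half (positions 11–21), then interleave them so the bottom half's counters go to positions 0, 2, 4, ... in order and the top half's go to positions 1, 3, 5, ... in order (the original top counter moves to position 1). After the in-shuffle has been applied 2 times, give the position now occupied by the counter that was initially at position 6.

4

Track the counter's position through each in-shuffle:
6 → 13 → 4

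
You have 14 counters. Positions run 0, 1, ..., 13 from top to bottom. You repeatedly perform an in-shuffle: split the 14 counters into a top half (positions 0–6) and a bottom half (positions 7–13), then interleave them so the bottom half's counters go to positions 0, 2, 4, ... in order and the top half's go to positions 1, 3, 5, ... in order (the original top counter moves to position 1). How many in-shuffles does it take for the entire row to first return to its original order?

The in-shuffle permutes the 14 positions with cycle lengths [2, 4, 4, 4].
Every counter is home exactly when every cycle has completed a whole number of laps, i.e. after lcm(2, 4) = 4 in-shuffles.

4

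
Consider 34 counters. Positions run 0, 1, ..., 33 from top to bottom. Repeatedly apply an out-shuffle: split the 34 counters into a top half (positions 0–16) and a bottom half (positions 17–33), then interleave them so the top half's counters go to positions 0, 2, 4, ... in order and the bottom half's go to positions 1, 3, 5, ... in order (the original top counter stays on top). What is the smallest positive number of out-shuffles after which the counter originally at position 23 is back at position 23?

Follow position 23 under repeated out-shuffles:
23 → 13 → 26 → 19 → 5 → 10 → 20 → 7 → 14 → 28 → 23
It first returns after 10 out-shuffles.

10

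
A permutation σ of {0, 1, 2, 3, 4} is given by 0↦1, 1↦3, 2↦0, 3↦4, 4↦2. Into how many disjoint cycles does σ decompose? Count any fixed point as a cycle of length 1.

1

Cycle decomposition: (0 1 3 4 2).
1 cycle.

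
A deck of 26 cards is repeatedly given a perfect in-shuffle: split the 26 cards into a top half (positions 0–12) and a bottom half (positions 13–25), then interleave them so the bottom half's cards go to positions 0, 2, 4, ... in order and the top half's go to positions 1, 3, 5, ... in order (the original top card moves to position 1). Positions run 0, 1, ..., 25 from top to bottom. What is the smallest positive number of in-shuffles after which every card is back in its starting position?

18

The in-shuffle permutes the 26 positions with cycle lengths [2, 6, 18].
Every card is home exactly when every cycle has completed a whole number of laps, i.e. after lcm(2, 6, 18) = 18 in-shuffles.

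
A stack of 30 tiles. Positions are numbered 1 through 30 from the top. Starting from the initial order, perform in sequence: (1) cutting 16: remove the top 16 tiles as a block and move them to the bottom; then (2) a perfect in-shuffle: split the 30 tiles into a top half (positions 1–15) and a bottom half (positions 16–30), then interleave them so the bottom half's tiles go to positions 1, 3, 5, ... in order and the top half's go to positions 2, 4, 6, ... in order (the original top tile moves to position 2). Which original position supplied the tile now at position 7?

5

Undo the operations in reverse order, starting from position 7:
  undo op 2 (in-shuffle, from bottom half): 7 ← 19
  undo op 1 (cut 16): 19 ← 5
So the tile at position 7 came from original position 5.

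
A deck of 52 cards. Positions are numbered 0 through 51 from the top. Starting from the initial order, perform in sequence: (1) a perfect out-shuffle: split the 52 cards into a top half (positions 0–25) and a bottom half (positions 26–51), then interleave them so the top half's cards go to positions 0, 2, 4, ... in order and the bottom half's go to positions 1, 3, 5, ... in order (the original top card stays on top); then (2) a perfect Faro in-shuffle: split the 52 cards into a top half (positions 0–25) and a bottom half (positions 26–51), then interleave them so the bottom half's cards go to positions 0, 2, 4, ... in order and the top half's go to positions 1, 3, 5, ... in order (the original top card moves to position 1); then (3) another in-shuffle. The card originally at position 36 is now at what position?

34

Track the card from position 36 forward through each operation:
  after op 1 (out-shuffle): 36 → 21
  after op 2 (in-shuffle): 21 → 43
  after op 3 (in-shuffle): 43 → 34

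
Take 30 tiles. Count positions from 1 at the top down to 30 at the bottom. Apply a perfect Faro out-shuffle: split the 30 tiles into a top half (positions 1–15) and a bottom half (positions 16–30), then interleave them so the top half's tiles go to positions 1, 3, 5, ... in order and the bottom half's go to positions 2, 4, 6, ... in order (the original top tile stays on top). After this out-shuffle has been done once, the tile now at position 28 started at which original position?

Work backwards from position 28, undoing one out-shuffle at a time:
28 ← 29
So the tile now at position 28 started at position 29.

29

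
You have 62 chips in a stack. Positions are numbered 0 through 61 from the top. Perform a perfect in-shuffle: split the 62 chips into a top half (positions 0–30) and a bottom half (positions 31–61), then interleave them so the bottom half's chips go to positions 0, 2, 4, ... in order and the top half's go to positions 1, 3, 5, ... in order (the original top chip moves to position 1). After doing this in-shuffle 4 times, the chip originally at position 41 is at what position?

Track the chip's position through each in-shuffle:
41 → 20 → 41 → 20 → 41

41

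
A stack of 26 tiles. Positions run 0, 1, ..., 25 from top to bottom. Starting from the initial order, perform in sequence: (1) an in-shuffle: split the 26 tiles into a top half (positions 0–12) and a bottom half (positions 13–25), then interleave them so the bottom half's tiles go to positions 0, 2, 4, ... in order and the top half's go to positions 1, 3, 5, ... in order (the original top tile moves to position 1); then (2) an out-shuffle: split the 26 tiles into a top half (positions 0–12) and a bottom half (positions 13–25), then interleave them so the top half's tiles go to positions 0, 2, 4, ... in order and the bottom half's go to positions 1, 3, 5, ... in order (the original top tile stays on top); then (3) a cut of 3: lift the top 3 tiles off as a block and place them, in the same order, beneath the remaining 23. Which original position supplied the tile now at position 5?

Undo the operations in reverse order, starting from position 5:
  undo op 3 (cut 3): 5 ← 8
  undo op 2 (out-shuffle, from top half): 8 ← 4
  undo op 1 (in-shuffle, from bottom half): 4 ← 15
So the tile at position 5 came from original position 15.

15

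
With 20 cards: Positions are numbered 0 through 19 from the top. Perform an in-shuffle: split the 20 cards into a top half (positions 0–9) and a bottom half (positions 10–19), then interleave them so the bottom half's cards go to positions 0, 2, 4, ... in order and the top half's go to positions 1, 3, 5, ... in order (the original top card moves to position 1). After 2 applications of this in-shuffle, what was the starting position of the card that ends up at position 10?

Work backwards from position 10, undoing one in-shuffle at a time:
10 ← 15 ← 7
So the card now at position 10 started at position 7.

7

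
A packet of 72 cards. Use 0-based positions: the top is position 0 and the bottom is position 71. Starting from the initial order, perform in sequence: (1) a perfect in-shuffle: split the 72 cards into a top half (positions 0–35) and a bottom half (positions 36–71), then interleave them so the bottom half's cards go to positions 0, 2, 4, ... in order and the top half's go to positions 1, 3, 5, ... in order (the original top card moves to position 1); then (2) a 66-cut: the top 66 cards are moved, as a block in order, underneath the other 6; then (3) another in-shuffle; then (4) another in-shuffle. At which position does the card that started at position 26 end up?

Track the card from position 26 forward through each operation:
  after op 1 (in-shuffle): 26 → 53
  after op 2 (cut 66): 53 → 59
  after op 3 (in-shuffle): 59 → 46
  after op 4 (in-shuffle): 46 → 20

20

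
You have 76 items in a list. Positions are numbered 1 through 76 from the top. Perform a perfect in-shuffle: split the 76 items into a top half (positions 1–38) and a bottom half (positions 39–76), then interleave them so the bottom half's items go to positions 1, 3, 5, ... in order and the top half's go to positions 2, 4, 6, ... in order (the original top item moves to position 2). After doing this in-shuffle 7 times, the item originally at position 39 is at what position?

Track the item's position through each in-shuffle:
39 → 1 → 2 → 4 → 8 → 16 → 32 → 64

64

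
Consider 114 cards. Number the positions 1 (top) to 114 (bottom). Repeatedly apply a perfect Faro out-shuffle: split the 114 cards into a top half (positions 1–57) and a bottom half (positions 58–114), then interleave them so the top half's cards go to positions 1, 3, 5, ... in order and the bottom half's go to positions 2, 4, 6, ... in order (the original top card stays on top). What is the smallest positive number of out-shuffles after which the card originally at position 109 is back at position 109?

28

Follow position 109 under repeated out-shuffles:
109 → 104 → 94 → 74 → 34 → 67 → 20 → 39 → ... → 109 (length 28)
It first returns after 28 out-shuffles.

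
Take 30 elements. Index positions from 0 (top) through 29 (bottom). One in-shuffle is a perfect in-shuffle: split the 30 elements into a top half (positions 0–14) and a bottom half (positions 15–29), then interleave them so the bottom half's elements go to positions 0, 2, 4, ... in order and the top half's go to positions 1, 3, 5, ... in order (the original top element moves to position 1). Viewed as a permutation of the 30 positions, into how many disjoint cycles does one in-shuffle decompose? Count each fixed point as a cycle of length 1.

6

Trace each unvisited position around until it returns:
(0 1 3 7 15) (2 5 11 23 16) (4 9 19 8 17) (6 13 27 24 18) (10 21 12 25 20) (14 29 28 26 22)
6 cycles in total.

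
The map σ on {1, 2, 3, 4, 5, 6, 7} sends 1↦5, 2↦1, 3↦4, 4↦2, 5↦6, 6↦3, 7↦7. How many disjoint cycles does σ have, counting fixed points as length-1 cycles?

2

Cycle decomposition: (1 5 6 3 4 2) (7).
2 cycles.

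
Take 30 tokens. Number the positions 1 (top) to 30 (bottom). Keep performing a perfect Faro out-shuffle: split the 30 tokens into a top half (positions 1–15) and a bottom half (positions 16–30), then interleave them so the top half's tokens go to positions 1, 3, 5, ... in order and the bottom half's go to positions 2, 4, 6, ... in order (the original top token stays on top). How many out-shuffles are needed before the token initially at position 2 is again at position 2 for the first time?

28

Follow position 2 under repeated out-shuffles:
2 → 3 → 5 → 9 → 17 → 4 → 7 → 13 → ... → 2 (length 28)
It first returns after 28 out-shuffles.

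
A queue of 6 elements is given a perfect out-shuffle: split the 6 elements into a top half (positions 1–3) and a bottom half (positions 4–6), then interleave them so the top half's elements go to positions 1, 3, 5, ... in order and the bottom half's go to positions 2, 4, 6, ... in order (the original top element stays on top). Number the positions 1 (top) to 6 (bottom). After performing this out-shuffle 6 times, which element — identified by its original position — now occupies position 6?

Work backwards from position 6, undoing one out-shuffle at a time:
6 ← 6 ← 6 ← 6 ← 6 ← 6 ← 6
So the element now at position 6 started at position 6.

6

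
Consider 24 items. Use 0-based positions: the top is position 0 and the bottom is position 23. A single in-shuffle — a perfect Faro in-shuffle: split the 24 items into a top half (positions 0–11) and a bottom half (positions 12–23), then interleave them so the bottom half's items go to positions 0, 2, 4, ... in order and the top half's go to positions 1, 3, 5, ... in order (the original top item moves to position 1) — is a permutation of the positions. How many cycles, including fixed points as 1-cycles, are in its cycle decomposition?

2

Trace each unvisited position around until it returns:
(0 1 3 7 15 6 ... len 20) (4 9 19 14)
2 cycles in total.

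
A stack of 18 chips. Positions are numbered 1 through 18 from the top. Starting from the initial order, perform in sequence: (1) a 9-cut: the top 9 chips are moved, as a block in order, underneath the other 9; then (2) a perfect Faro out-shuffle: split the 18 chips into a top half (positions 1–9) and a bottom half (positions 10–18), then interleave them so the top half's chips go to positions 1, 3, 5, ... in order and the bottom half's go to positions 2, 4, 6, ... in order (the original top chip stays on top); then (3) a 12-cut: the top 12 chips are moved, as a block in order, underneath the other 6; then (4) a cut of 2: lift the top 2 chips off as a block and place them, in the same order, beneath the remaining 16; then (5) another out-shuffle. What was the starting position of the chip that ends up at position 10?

Undo the operations in reverse order, starting from position 10:
  undo op 5 (out-shuffle, from bottom half): 10 ← 14
  undo op 4 (cut 2): 14 ← 16
  undo op 3 (cut 12): 16 ← 10
  undo op 2 (out-shuffle, from bottom half): 10 ← 14
  undo op 1 (cut 9): 14 ← 5
So the chip at position 10 came from original position 5.

5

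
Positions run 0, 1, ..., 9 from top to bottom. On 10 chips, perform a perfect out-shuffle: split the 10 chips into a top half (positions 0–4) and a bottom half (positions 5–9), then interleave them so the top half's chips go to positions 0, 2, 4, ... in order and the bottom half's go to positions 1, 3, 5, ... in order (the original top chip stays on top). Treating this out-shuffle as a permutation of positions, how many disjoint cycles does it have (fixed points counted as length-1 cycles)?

4

Trace each unvisited position around until it returns:
(0) (1 2 4 8 7 5) (3 6) (9)
4 cycles in total.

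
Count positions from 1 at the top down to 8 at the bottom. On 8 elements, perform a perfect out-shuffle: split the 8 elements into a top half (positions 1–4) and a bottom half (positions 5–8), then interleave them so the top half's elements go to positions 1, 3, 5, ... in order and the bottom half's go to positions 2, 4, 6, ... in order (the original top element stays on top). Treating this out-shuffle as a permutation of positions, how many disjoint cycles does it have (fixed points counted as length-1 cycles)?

Trace each unvisited position around until it returns:
(1) (2 3 5) (4 7 6) (8)
4 cycles in total.

4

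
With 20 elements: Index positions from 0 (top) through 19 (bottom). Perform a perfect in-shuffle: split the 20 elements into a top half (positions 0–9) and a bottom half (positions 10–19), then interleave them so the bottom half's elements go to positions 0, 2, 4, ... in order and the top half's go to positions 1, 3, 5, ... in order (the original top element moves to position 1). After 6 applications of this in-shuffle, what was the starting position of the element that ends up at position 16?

16

Work backwards from position 16, undoing one in-shuffle at a time:
16 ← 18 ← 19 ← 9 ← 4 ← 12 ← 16
So the element now at position 16 started at position 16.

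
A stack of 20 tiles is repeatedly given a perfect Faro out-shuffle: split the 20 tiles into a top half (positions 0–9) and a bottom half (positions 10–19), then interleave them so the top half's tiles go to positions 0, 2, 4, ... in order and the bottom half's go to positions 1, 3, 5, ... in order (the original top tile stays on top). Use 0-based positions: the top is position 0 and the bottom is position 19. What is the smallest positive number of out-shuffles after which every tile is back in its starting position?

The out-shuffle permutes the 20 positions with cycle lengths [1, 1, 18].
Every tile is home exactly when every cycle has completed a whole number of laps, i.e. after lcm(1, 18) = 18 out-shuffles.

18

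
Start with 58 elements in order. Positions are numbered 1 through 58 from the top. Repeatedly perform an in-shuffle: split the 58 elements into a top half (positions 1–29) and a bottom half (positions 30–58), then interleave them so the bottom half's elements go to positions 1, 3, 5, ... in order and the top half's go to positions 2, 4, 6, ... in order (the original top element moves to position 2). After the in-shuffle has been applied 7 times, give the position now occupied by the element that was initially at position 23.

Track the element's position through each in-shuffle:
23 → 46 → 33 → 7 → 14 → 28 → 56 → 53

53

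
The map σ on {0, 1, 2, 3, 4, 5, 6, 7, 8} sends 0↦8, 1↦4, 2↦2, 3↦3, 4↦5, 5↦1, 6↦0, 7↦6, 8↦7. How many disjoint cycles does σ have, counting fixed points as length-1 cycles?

Cycle decomposition: (0 8 7 6) (1 4 5) (2) (3).
4 cycles.

4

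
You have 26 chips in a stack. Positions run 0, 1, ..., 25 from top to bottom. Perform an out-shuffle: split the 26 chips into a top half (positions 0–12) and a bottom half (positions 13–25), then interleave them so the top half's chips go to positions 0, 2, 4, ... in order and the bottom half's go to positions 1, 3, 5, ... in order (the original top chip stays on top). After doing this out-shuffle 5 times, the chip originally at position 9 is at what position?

Track the chip's position through each out-shuffle:
9 → 18 → 11 → 22 → 19 → 13

13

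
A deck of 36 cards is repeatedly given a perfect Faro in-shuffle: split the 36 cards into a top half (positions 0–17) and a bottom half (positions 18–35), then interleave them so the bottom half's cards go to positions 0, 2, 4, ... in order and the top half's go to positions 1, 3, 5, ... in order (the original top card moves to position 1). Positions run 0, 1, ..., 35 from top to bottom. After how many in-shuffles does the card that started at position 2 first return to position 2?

36

Follow position 2 under repeated in-shuffles:
2 → 5 → 11 → 23 → 10 → 21 → 6 → 13 → ... → 2 (length 36)
It first returns after 36 in-shuffles.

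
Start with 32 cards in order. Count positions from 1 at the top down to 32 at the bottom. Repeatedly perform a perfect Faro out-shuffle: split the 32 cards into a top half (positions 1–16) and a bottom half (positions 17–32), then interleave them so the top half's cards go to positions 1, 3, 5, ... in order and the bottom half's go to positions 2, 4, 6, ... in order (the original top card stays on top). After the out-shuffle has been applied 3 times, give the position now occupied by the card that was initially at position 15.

20

Track the card's position through each out-shuffle:
15 → 29 → 26 → 20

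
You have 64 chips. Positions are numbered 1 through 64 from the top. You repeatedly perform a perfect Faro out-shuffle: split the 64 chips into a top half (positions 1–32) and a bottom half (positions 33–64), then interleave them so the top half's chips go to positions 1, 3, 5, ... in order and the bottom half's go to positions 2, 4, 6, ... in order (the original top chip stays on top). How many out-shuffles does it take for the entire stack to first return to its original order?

The out-shuffle permutes the 64 positions with cycle lengths [1, 1, 2, 3, 3, 6, 6, 6, 6, 6, 6, 6, 6, 6].
Every chip is home exactly when every cycle has completed a whole number of laps, i.e. after lcm(1, 2, 3, 6) = 6 out-shuffles.

6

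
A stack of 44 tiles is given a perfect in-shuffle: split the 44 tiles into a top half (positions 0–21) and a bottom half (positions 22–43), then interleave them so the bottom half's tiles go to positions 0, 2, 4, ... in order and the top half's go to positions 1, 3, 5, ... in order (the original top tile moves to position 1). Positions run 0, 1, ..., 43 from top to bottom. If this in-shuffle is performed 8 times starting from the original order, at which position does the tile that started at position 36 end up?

21

Track the tile's position through each in-shuffle:
36 → 28 → 12 → 25 → 6 → 13 → 27 → 10 → 21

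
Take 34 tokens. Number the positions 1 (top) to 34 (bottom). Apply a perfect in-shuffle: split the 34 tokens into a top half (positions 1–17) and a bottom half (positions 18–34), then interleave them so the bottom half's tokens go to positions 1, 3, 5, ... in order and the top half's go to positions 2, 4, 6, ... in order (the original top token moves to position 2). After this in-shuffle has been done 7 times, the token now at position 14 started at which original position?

Work backwards from position 14, undoing one in-shuffle at a time:
14 ← 7 ← 21 ← 28 ← 14 ← 7 ← 21 ← 28
So the token now at position 14 started at position 28.

28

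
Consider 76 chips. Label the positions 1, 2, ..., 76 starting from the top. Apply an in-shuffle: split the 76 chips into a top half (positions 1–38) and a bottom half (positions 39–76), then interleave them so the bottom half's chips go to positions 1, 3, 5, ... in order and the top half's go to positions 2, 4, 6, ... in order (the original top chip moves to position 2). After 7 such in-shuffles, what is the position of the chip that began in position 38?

Track the chip's position through each in-shuffle:
38 → 76 → 75 → 73 → 69 → 61 → 45 → 13

13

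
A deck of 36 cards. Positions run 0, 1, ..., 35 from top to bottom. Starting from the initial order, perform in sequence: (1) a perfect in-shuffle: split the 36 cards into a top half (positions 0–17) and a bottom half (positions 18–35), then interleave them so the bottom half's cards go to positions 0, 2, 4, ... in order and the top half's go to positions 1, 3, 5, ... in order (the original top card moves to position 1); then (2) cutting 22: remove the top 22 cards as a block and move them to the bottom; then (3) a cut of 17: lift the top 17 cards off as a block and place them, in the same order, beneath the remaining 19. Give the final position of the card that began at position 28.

Track the card from position 28 forward through each operation:
  after op 1 (in-shuffle): 28 → 20
  after op 2 (cut 22): 20 → 34
  after op 3 (cut 17): 34 → 17

17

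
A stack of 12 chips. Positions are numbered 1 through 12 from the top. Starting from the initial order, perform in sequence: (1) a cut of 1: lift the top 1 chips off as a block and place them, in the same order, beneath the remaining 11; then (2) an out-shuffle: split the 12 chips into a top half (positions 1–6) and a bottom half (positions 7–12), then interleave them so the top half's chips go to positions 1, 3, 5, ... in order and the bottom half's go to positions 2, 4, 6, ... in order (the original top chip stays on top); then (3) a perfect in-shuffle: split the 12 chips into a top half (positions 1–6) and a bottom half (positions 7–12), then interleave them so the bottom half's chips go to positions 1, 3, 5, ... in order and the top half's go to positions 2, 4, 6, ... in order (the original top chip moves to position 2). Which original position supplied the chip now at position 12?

10

Undo the operations in reverse order, starting from position 12:
  undo op 3 (in-shuffle, from top half): 12 ← 6
  undo op 2 (out-shuffle, from bottom half): 6 ← 9
  undo op 1 (cut 1): 9 ← 10
So the chip at position 12 came from original position 10.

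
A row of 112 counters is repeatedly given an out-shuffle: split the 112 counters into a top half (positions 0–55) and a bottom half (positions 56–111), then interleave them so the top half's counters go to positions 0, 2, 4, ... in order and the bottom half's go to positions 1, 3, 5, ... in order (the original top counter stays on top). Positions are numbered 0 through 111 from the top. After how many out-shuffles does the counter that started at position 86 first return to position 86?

Follow position 86 under repeated out-shuffles:
86 → 61 → 11 → 22 → 44 → 88 → 65 → 19 → ... → 86 (length 36)
It first returns after 36 out-shuffles.

36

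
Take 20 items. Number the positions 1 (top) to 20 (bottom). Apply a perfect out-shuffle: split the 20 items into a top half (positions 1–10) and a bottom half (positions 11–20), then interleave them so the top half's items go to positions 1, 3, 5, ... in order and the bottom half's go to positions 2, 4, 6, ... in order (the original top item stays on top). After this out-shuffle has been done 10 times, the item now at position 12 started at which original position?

5

Work backwards from position 12, undoing one out-shuffle at a time:
12 ← 16 ← 18 ← 19 ← 10 ← 15 ← 8 ← 14 ← 17 ← 9 ← 5
So the item now at position 12 started at position 5.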